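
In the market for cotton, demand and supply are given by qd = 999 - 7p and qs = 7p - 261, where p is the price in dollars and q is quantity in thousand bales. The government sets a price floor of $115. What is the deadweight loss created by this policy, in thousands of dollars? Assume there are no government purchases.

4375

Setting quantity demanded equal to quantity supplied, 999 - 7p = 7p - 261, gives p* = 90 and q* = 369.
Because the floor (115) lies above the market-clearing price, it is binding.
At p = 115: qd = 999 - 7·115 = 194 and qs = 7·115 - 261 = 544.
Quantity traded falls to 194. At q = 194 the demand price is (999 - 194)/7 = 115 and the supply price is (261 + 194)/7 = 65.
Deadweight loss = ½ · (115 - 65) · (369 - 194) = ½ · 50 · 175 = 4375.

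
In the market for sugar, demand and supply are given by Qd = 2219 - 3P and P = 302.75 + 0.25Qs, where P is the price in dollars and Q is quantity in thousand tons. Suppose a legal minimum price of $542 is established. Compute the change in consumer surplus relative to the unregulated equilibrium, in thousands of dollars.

-34892

Rearranging supply gives Qs = 4P - 1211. Without the control the market clears where 2219 - 3P = 4P - 1211, i.e. P* = 490 and Q* = 749.
The floor of 542 is above the equilibrium price 490, so it binds.
At P = 542: Qd = 2219 - 3·542 = 593 and Qs = 4·542 - 1211 = 957.
Consumer surplus without the control is ½ · (2219/3 - 490) · 749 = 561001/6.
With the floor, consumers buy 593 units at 542, so CS = ½ · (2219/3 - 542) · 593 = 351649/6.
Change in consumer surplus = 351649/6 - 561001/6 = -34892.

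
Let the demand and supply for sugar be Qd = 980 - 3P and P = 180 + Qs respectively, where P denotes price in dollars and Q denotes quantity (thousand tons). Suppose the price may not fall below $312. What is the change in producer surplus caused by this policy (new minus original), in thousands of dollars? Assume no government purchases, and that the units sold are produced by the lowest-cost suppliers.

Rearranging supply gives Qs = P - 180. Setting quantity demanded equal to quantity supplied, 980 - 3P = P - 180, gives P* = 290 and Q* = 110.
The floor of 312 is above the equilibrium price 290, so it binds.
At P = 312: Qd = 980 - 3·312 = 44 and Qs = 312 - 180 = 132.
Producer surplus without the control is ½ · (290 - 180) · 110 = 6050.
With the floor, 44 units are sold at 312. The supply price at Q = 44 is 224, so PS = ½ · [(312 - 180) + (312 - 224)] · 44 = 4840.
Change in producer surplus = 4840 - 6050 = -1210.

-1210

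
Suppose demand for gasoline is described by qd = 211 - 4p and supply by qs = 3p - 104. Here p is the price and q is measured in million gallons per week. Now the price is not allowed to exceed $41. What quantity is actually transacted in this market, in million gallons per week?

Equilibrium: 211 - 4p = 3p - 104, so 315 = 7p and p* = 45, q* = 31.
The ceiling of 41 is below the equilibrium price 45, so it binds.
At p = 41: qd = 211 - 4·41 = 47 and qs = 3·41 - 104 = 19.
The quantity actually transacted is the short side, supply: 19.

19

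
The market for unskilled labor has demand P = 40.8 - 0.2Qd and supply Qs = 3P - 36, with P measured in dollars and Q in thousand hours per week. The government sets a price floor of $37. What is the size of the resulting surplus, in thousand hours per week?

56

Rearranging demand gives Qd = 204 - 5P. Setting quantity demanded equal to quantity supplied, 204 - 5P = 3P - 36, gives P* = 30 and Q* = 54.
The floor of 37 is above the equilibrium price 30, so it binds.
At P = 37: Qd = 204 - 5·37 = 19 and Qs = 3·37 - 36 = 75.
Surplus = Qs - Qd = 75 - 19 = 56.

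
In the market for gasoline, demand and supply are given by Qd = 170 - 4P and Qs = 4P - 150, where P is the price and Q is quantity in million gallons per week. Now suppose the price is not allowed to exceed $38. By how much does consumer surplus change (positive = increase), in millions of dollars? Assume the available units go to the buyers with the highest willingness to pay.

In a free market, 170 - 4P = 4P - 150 gives the equilibrium P* = 40, Q* = 10.
Because the ceiling (38) lies below the market-clearing price, it is binding.
At P = 38: Qd = 170 - 4·38 = 18 and Qs = 4·38 - 150 = 2.
Consumer surplus without the control is ½ · (42.5 - 40) · 10 = 12.5.
With the ceiling, 2 units are sold at 38 (assume they go to the highest-value buyers). The demand price at Q = 2 is 42, so CS = ½ · [(42.5 - 38) + (42 - 38)] · 2 = 8.5.
Change in consumer surplus = 8.5 - 12.5 = -4.

-4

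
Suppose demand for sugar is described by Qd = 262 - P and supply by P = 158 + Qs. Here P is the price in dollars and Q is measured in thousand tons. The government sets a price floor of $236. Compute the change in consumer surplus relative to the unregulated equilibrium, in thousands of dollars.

Rearranging supply gives Qs = P - 158. Equilibrium: 262 - P = P - 158, so 420 = 2P and P* = 210, Q* = 52.
Since 236 > 210, the floor is binding.
At P = 236: Qd = 262 - 236 = 26 and Qs = 236 - 158 = 78.
Consumer surplus without the control is ½ · (262 - 210) · 52 = 1352.
With the floor, consumers buy 26 units at 236, so CS = ½ · (262 - 236) · 26 = 338.
Change in consumer surplus = 338 - 1352 = -1014.

-1014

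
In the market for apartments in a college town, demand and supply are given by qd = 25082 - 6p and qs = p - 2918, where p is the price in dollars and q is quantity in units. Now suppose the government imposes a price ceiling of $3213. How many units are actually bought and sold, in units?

295

Equilibrium: 25082 - 6p = p - 2918, so 28000 = 7p and p* = 4000, q* = 1082.
The ceiling of 3213 is below the equilibrium price 4000, so it binds.
At p = 3213: qd = 25082 - 6·3213 = 5804 and qs = 3213 - 2918 = 295.
The quantity actually transacted is the short side, supply: 295.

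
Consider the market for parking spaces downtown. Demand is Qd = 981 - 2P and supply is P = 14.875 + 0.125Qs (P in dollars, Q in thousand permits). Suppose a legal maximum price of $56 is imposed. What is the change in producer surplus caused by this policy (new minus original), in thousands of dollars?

-29430

Rearranging supply gives Qs = 8P - 119. In a free market, 981 - 2P = 8P - 119 gives the equilibrium P* = 110, Q* = 761.
Because the ceiling (56) lies below the market-clearing price, it is binding.
At P = 56: Qd = 981 - 2·56 = 869 and Qs = 8·56 - 119 = 329.
Producer surplus without the control is ½ · (110 - 14.875) · 761 = 36195.0625.
With the ceiling, producers sell 329 units at 56, so PS = ½ · (56 - 14.875) · 329 = 6765.0625.
Change in producer surplus = 6765.0625 - 36195.0625 = -29430.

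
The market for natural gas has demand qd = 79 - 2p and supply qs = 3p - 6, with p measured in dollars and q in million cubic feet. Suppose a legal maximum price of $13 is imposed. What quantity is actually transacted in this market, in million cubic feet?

Equilibrium: 79 - 2p = 3p - 6, so 85 = 5p and p* = 17, q* = 45.
The ceiling of 13 is below the equilibrium price 17, so it binds.
At p = 13: qd = 79 - 2·13 = 53 and qs = 3·13 - 6 = 33.
The quantity actually transacted is the short side, supply: 33.

33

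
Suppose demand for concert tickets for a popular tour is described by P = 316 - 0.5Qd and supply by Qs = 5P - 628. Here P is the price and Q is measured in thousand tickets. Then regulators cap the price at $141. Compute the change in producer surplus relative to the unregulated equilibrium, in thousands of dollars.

-6805.5

Rearranging demand gives Qd = 632 - 2P. Without the control the market clears where 632 - 2P = 5P - 628, i.e. P* = 180 and Q* = 272.
Since 141 < 180, the ceiling is binding.
At P = 141: Qd = 632 - 2·141 = 350 and Qs = 5·141 - 628 = 77.
Producer surplus without the control is ½ · (180 - 125.6) · 272 = 7398.4.
With the ceiling, producers sell 77 units at 141, so PS = ½ · (141 - 125.6) · 77 = 592.9.
Change in producer surplus = 592.9 - 7398.4 = -6805.5.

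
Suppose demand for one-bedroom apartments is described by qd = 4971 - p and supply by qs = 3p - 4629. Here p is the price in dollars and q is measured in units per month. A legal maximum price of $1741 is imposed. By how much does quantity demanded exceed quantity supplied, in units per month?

2636

In a free market, 4971 - p = 3p - 4629 gives the equilibrium p* = 2400, q* = 2571.
Because the ceiling (1741) lies below the market-clearing price, it is binding.
At p = 1741: qd = 4971 - 1741 = 3230 and qs = 3·1741 - 4629 = 594.
Shortage = qd - qs = 3230 - 594 = 2636.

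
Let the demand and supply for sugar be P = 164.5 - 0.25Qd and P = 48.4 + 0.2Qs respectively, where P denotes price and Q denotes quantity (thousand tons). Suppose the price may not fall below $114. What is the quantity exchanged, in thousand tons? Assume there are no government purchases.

Rearranging demand gives Qd = 658 - 4P; rearranging supply gives Qs = 5P - 242. In a free market, 658 - 4P = 5P - 242 gives the equilibrium P* = 100, Q* = 258.
Because the floor (114) lies above the market-clearing price, it is binding.
At P = 114: Qd = 658 - 4·114 = 202 and Qs = 5·114 - 242 = 328.
The quantity actually transacted is the short side, demand: 202.

202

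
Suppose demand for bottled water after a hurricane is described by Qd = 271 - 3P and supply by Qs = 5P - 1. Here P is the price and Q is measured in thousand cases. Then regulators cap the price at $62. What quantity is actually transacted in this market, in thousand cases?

169

Without the control the market clears where 271 - 3P = 5P - 1, i.e. P* = 34 and Q* = 169.
Since 62 is above P* = 34, the ceiling does not bind and the free-market outcome prevails.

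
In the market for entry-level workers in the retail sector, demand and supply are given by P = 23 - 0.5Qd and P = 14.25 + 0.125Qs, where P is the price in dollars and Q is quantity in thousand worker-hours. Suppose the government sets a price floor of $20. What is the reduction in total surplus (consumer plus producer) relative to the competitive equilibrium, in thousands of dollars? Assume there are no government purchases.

Rearranging demand gives Qd = 46 - 2P; rearranging supply gives Qs = 8P - 114. Equilibrium: 46 - 2P = 8P - 114, so 160 = 10P and P* = 16, Q* = 14.
Since 20 > 16, the floor is binding.
At P = 20: Qd = 46 - 2·20 = 6 and Qs = 8·20 - 114 = 46.
Quantity traded falls to 6. At Q = 6 the demand price is (46 - 6)/2 = 20 and the supply price is (114 + 6)/8 = 15.
Deadweight loss = ½ · (20 - 15) · (14 - 6) = ½ · 5 · 8 = 20.

20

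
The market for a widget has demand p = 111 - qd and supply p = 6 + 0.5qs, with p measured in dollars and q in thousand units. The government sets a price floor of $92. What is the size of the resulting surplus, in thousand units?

153

Rearranging demand gives qd = 111 - p; rearranging supply gives qs = 2p - 12. Equilibrium: 111 - p = 2p - 12, so 123 = 3p and p* = 41, q* = 70.
Since 92 > 41, the floor is binding.
At p = 92: qd = 111 - 92 = 19 and qs = 2·92 - 12 = 172.
Surplus = qs - qd = 172 - 19 = 153.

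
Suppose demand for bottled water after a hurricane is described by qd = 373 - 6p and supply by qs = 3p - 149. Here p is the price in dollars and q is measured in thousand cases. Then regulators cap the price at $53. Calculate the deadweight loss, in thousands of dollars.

Equilibrium: 373 - 6p = 3p - 149, so 522 = 9p and p* = 58, q* = 25.
Since 53 < 58, the ceiling is binding.
At p = 53: qd = 373 - 6·53 = 55 and qs = 3·53 - 149 = 10.
Quantity traded falls to 10. At q = 10 the demand price is (373 - 10)/6 = 60.5 and the supply price is (149 + 10)/3 = 53.
Deadweight loss = ½ · (60.5 - 53) · (25 - 10) = ½ · 7.5 · 15 = 56.25.

56.25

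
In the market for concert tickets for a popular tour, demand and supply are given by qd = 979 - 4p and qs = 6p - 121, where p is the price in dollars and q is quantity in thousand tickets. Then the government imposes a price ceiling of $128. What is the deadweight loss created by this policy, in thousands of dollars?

0

Without the control the market clears where 979 - 4p = 6p - 121, i.e. p* = 110 and q* = 539.
The ceiling of 128 is above the equilibrium price 110, so it is not binding; the market clears at p* = 110, q* = 539.
Since the control does not bind, no trades are prevented and deadweight loss is zero.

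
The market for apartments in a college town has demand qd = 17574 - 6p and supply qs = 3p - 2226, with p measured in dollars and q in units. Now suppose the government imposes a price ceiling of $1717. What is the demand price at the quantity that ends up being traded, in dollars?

2441.5

Without the control the market clears where 17574 - 6p = 3p - 2226, i.e. p* = 2200 and q* = 4374.
Since 1717 < 2200, the ceiling is binding.
At p = 1717: qd = 17574 - 6·1717 = 7272 and qs = 3·1717 - 2226 = 2925.
Only 2925 units reach the market. On the demand curve, the marginal buyer's willingness to pay at q = 2925 is (17574 - 2925)/6 = 2441.5.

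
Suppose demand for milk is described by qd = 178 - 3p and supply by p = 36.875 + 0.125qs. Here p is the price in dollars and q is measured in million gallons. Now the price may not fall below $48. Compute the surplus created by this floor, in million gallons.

55

Rearranging supply gives qs = 8p - 295. Without the control the market clears where 178 - 3p = 8p - 295, i.e. p* = 43 and q* = 49.
The floor of 48 is above the equilibrium price 43, so it binds.
At p = 48: qd = 178 - 3·48 = 34 and qs = 8·48 - 295 = 89.
Surplus = qs - qd = 89 - 34 = 55.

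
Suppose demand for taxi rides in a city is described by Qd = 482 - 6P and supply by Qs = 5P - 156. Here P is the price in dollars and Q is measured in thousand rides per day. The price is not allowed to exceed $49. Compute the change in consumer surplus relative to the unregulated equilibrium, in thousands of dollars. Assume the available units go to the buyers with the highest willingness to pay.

Equilibrium: 482 - 6P = 5P - 156, so 638 = 11P and P* = 58, Q* = 134.
Since 49 < 58, the ceiling is binding.
At P = 49: Qd = 482 - 6·49 = 188 and Qs = 5·49 - 156 = 89.
Consumer surplus without the control is ½ · (241/3 - 58) · 134 = 4489/3.
With the ceiling, 89 units are sold at 49 (assume they go to the highest-value buyers). The demand price at Q = 89 is 65.5, so CS = ½ · [(241/3 - 49) + (65.5 - 49)] · 89 = 25543/12.
Change in consumer surplus = 25543/12 - 4489/3 = 632.25.

632.25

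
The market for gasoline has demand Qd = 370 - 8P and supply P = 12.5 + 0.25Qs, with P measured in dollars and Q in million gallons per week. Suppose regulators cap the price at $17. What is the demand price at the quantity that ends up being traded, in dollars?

Rearranging supply gives Qs = 4P - 50. In a free market, 370 - 8P = 4P - 50 gives the equilibrium P* = 35, Q* = 90.
Since 17 < 35, the ceiling is binding.
At P = 17: Qd = 370 - 8·17 = 234 and Qs = 4·17 - 50 = 18.
Only 18 units reach the market. On the demand curve, the marginal buyer's willingness to pay at Q = 18 is (370 - 18)/8 = 44.

44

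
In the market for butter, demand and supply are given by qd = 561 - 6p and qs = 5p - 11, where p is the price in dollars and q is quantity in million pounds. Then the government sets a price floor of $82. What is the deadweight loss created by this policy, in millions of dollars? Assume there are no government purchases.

5940

In a free market, 561 - 6p = 5p - 11 gives the equilibrium p* = 52, q* = 249.
Since 82 > 52, the floor is binding.
At p = 82: qd = 561 - 6·82 = 69 and qs = 5·82 - 11 = 399.
Quantity traded falls to 69. At q = 69 the demand price is (561 - 69)/6 = 82 and the supply price is (11 + 69)/5 = 16.
Deadweight loss = ½ · (82 - 16) · (249 - 69) = ½ · 66 · 180 = 5940.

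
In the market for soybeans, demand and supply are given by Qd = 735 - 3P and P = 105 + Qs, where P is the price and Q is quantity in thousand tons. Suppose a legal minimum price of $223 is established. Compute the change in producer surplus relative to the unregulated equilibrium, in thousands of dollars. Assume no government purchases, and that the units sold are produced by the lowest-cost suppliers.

97.5

Rearranging supply gives Qs = P - 105. Equilibrium: 735 - 3P = P - 105, so 840 = 4P and P* = 210, Q* = 105.
The floor of 223 is above the equilibrium price 210, so it binds.
At P = 223: Qd = 735 - 3·223 = 66 and Qs = 223 - 105 = 118.
Producer surplus without the control is ½ · (210 - 105) · 105 = 5512.5.
With the floor, 66 units are sold at 223. The supply price at Q = 66 is 171, so PS = ½ · [(223 - 105) + (223 - 171)] · 66 = 5610.
Change in producer surplus = 5610 - 5512.5 = 97.5.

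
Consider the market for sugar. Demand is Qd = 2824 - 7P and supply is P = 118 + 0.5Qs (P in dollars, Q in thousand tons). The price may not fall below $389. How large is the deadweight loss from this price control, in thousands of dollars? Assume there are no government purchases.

37815.75

Rearranging supply gives Qs = 2P - 236. Setting quantity demanded equal to quantity supplied, 2824 - 7P = 2P - 236, gives P* = 340 and Q* = 444.
The floor of 389 is above the equilibrium price 340, so it binds.
At P = 389: Qd = 2824 - 7·389 = 101 and Qs = 2·389 - 236 = 542.
Quantity traded falls to 101. At Q = 101 the demand price is (2824 - 101)/7 = 389 and the supply price is (236 + 101)/2 = 168.5.
Deadweight loss = ½ · (389 - 168.5) · (444 - 101) = ½ · 220.5 · 343 = 37815.75.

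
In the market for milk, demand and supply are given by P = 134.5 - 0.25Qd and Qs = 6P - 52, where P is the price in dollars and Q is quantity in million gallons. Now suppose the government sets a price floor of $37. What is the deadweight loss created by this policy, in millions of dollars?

Rearranging demand gives Qd = 538 - 4P. Setting quantity demanded equal to quantity supplied, 538 - 4P = 6P - 52, gives P* = 59 and Q* = 302.
Since 37 is below P* = 59, the floor does not bind and the free-market outcome prevails.
Since the control does not bind, no trades are prevented and deadweight loss is zero.

0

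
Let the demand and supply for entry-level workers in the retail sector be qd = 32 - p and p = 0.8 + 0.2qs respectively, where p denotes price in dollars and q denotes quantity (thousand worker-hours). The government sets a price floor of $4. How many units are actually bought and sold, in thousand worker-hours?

26

Rearranging supply gives qs = 5p - 4. Without the control the market clears where 32 - p = 5p - 4, i.e. p* = 6 and q* = 26.
The floor of 4 is below the equilibrium price 6, so it is not binding; the market clears at p* = 6, q* = 26.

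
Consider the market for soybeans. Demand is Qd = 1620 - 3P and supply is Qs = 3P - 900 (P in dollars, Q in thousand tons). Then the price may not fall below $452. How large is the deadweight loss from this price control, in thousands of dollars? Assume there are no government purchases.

Without the control the market clears where 1620 - 3P = 3P - 900, i.e. P* = 420 and Q* = 360.
The floor of 452 is above the equilibrium price 420, so it binds.
At P = 452: Qd = 1620 - 3·452 = 264 and Qs = 3·452 - 900 = 456.
Quantity traded falls to 264. At Q = 264 the demand price is (1620 - 264)/3 = 452 and the supply price is (900 + 264)/3 = 388.
Deadweight loss = ½ · (452 - 388) · (360 - 264) = ½ · 64 · 96 = 3072.

3072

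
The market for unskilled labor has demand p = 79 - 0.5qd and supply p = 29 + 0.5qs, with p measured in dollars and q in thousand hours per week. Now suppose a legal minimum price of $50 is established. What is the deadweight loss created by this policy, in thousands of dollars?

Rearranging demand gives qd = 158 - 2p; rearranging supply gives qs = 2p - 58. In a free market, 158 - 2p = 2p - 58 gives the equilibrium p* = 54, q* = 50.
Since 50 is below p* = 54, the floor does not bind and the free-market outcome prevails.
Since the control does not bind, no trades are prevented and deadweight loss is zero.

0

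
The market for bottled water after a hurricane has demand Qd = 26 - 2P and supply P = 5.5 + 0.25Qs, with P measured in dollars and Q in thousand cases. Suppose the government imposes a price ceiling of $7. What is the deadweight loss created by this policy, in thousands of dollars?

6

Rearranging supply gives Qs = 4P - 22. Without the control the market clears where 26 - 2P = 4P - 22, i.e. P* = 8 and Q* = 10.
Since 7 < 8, the ceiling is binding.
At P = 7: Qd = 26 - 2·7 = 12 and Qs = 4·7 - 22 = 6.
Quantity traded falls to 6. At Q = 6 the demand price is (26 - 6)/2 = 10 and the supply price is (22 + 6)/4 = 7.
Deadweight loss = ½ · (10 - 7) · (10 - 6) = ½ · 3 · 4 = 6.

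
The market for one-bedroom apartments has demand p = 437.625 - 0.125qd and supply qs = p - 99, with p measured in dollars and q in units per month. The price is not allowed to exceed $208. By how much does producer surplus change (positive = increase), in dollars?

Rearranging demand gives qd = 3501 - 8p. Setting quantity demanded equal to quantity supplied, 3501 - 8p = p - 99, gives p* = 400 and q* = 301.
Because the ceiling (208) lies below the market-clearing price, it is binding.
At p = 208: qd = 3501 - 8·208 = 1837 and qs = 208 - 99 = 109.
Producer surplus without the control is ½ · (400 - 99) · 301 = 45300.5.
With the ceiling, producers sell 109 units at 208, so PS = ½ · (208 - 99) · 109 = 5940.5.
Change in producer surplus = 5940.5 - 45300.5 = -39360.

-39360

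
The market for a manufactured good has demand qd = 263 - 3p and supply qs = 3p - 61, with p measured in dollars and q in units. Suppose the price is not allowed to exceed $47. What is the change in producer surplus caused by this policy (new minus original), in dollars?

-633.5

In a free market, 263 - 3p = 3p - 61 gives the equilibrium p* = 54, q* = 101.
The ceiling of 47 is below the equilibrium price 54, so it binds.
At p = 47: qd = 263 - 3·47 = 122 and qs = 3·47 - 61 = 80.
Producer surplus without the control is ½ · (54 - 61/3) · 101 = 10201/6.
With the ceiling, producers sell 80 units at 47, so PS = ½ · (47 - 61/3) · 80 = 3200/3.
Change in producer surplus = 3200/3 - 10201/6 = -633.5.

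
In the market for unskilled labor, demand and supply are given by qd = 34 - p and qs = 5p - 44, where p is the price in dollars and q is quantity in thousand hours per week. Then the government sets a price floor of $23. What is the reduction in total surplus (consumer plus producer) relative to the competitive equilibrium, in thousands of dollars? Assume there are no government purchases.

60

Without the control the market clears where 34 - p = 5p - 44, i.e. p* = 13 and q* = 21.
The floor of 23 is above the equilibrium price 13, so it binds.
At p = 23: qd = 34 - 23 = 11 and qs = 5·23 - 44 = 71.
Quantity traded falls to 11. At q = 11 the demand price is 34 - 11 = 23 and the supply price is (44 + 11)/5 = 11.
Deadweight loss = ½ · (23 - 11) · (21 - 11) = ½ · 12 · 10 = 60.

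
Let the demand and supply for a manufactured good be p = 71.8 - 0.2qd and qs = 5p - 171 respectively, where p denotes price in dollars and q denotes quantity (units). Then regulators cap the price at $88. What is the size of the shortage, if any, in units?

Rearranging demand gives qd = 359 - 5p. In a free market, 359 - 5p = 5p - 171 gives the equilibrium p* = 53, q* = 94.
The ceiling of 88 is above the equilibrium price 53, so it is not binding; the market clears at p* = 53, q* = 94.
Since the control does not bind, there is no shortage.

0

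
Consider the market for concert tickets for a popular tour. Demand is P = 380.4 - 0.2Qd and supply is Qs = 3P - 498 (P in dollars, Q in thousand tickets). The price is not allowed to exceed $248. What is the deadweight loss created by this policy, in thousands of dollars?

Rearranging demand gives Qd = 1902 - 5P. Equilibrium: 1902 - 5P = 3P - 498, so 2400 = 8P and P* = 300, Q* = 402.
Because the ceiling (248) lies below the market-clearing price, it is binding.
At P = 248: Qd = 1902 - 5·248 = 662 and Qs = 3·248 - 498 = 246.
Quantity traded falls to 246. At Q = 246 the demand price is (1902 - 246)/5 = 331.2 and the supply price is (498 + 246)/3 = 248.
Deadweight loss = ½ · (331.2 - 248) · (402 - 246) = ½ · 83.2 · 156 = 6489.6.

6489.6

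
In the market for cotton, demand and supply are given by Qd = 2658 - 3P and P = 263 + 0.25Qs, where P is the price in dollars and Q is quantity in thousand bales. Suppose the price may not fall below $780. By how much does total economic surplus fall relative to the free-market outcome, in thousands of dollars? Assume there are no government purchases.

164062.5

Rearranging supply gives Qs = 4P - 1052. Equilibrium: 2658 - 3P = 4P - 1052, so 3710 = 7P and P* = 530, Q* = 1068.
The floor of 780 is above the equilibrium price 530, so it binds.
At P = 780: Qd = 2658 - 3·780 = 318 and Qs = 4·780 - 1052 = 2068.
Quantity traded falls to 318. At Q = 318 the demand price is (2658 - 318)/3 = 780 and the supply price is (1052 + 318)/4 = 342.5.
Deadweight loss = ½ · (780 - 342.5) · (1068 - 318) = ½ · 437.5 · 750 = 164062.5.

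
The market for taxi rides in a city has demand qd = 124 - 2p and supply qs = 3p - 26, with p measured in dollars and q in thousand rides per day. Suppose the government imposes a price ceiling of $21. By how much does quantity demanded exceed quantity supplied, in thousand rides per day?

45

In a free market, 124 - 2p = 3p - 26 gives the equilibrium p* = 30, q* = 64.
Since 21 < 30, the ceiling is binding.
At p = 21: qd = 124 - 2·21 = 82 and qs = 3·21 - 26 = 37.
Shortage = qd - qs = 82 - 37 = 45.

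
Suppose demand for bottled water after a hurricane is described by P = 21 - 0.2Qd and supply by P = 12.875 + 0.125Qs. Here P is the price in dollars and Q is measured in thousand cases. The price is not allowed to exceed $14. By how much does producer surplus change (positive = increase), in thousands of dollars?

-34

Rearranging demand gives Qd = 105 - 5P; rearranging supply gives Qs = 8P - 103. In a free market, 105 - 5P = 8P - 103 gives the equilibrium P* = 16, Q* = 25.
Since 14 < 16, the ceiling is binding.
At P = 14: Qd = 105 - 5·14 = 35 and Qs = 8·14 - 103 = 9.
Producer surplus without the control is ½ · (16 - 12.875) · 25 = 39.0625.
With the ceiling, producers sell 9 units at 14, so PS = ½ · (14 - 12.875) · 9 = 5.0625.
Change in producer surplus = 5.0625 - 39.0625 = -34.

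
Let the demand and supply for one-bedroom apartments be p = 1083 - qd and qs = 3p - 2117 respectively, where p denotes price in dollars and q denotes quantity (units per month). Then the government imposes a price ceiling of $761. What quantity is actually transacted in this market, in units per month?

Rearranging demand gives qd = 1083 - p. Equilibrium: 1083 - p = 3p - 2117, so 3200 = 4p and p* = 800, q* = 283.
The ceiling of 761 is below the equilibrium price 800, so it binds.
At p = 761: qd = 1083 - 761 = 322 and qs = 3·761 - 2117 = 166.
The quantity actually transacted is the short side, supply: 166.

166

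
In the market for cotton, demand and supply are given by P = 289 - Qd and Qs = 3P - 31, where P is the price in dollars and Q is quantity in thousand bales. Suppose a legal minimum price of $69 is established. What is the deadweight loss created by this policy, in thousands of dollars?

0

Rearranging demand gives Qd = 289 - P. In a free market, 289 - P = 3P - 31 gives the equilibrium P* = 80, Q* = 209.
The floor of 69 is below the equilibrium price 80, so it is not binding; the market clears at P* = 80, Q* = 209.
Since the control does not bind, no trades are prevented and deadweight loss is zero.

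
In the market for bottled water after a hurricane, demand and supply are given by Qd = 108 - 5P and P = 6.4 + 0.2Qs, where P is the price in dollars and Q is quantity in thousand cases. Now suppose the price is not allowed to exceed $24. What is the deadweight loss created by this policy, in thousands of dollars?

0

Rearranging supply gives Qs = 5P - 32. Setting quantity demanded equal to quantity supplied, 108 - 5P = 5P - 32, gives P* = 14 and Q* = 38.
The ceiling of 24 is above the equilibrium price 14, so it is not binding; the market clears at P* = 14, Q* = 38.
Since the control does not bind, no trades are prevented and deadweight loss is zero.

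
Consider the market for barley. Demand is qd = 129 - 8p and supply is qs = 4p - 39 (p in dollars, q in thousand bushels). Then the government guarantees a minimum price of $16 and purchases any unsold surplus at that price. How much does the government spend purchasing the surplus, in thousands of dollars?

384

Equilibrium: 129 - 8p = 4p - 39, so 168 = 12p and p* = 14, q* = 17.
The floor of 16 is above the equilibrium price 14, so it binds.
At p = 16: qd = 129 - 8·16 = 1 and qs = 4·16 - 39 = 25.
Surplus = qs - qd = 24.
Government expenditure = surplus × support price = 24 × 16 = 384.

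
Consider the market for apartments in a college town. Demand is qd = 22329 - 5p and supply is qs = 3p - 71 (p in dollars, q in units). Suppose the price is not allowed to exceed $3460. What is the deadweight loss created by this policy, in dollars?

In a free market, 22329 - 5p = 3p - 71 gives the equilibrium p* = 2800, q* = 8329.
Since 3460 is above p* = 2800, the ceiling does not bind and the free-market outcome prevails.
Since the control does not bind, no trades are prevented and deadweight loss is zero.

0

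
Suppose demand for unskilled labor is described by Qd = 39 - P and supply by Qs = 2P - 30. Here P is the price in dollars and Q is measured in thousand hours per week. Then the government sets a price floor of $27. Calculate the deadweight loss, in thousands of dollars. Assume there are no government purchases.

12

Without the control the market clears where 39 - P = 2P - 30, i.e. P* = 23 and Q* = 16.
Because the floor (27) lies above the market-clearing price, it is binding.
At P = 27: Qd = 39 - 27 = 12 and Qs = 2·27 - 30 = 24.
Quantity traded falls to 12. At Q = 12 the demand price is 39 - 12 = 27 and the supply price is (30 + 12)/2 = 21.
Deadweight loss = ½ · (27 - 21) · (16 - 12) = ½ · 6 · 4 = 12.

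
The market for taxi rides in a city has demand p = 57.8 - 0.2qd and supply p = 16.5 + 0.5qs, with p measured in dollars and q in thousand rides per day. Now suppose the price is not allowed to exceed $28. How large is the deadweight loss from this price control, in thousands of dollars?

Rearranging demand gives qd = 289 - 5p; rearranging supply gives qs = 2p - 33. Without the control the market clears where 289 - 5p = 2p - 33, i.e. p* = 46 and q* = 59.
The ceiling of 28 is below the equilibrium price 46, so it binds.
At p = 28: qd = 289 - 5·28 = 149 and qs = 2·28 - 33 = 23.
Quantity traded falls to 23. At q = 23 the demand price is (289 - 23)/5 = 53.2 and the supply price is (33 + 23)/2 = 28.
Deadweight loss = ½ · (53.2 - 28) · (59 - 23) = ½ · 25.2 · 36 = 453.6.

453.6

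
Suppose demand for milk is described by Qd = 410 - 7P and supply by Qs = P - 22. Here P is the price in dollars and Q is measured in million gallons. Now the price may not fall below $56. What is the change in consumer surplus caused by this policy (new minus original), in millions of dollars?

Equilibrium: 410 - 7P = P - 22, so 432 = 8P and P* = 54, Q* = 32.
Since 56 > 54, the floor is binding.
At P = 56: Qd = 410 - 7·56 = 18 and Qs = 56 - 22 = 34.
Consumer surplus without the control is ½ · (410/7 - 54) · 32 = 512/7.
With the floor, consumers buy 18 units at 56, so CS = ½ · (410/7 - 56) · 18 = 162/7.
Change in consumer surplus = 162/7 - 512/7 = -50.

-50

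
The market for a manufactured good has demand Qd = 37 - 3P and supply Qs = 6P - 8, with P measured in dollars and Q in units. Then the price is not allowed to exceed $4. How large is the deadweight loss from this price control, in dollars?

Equilibrium: 37 - 3P = 6P - 8, so 45 = 9P and P* = 5, Q* = 22.
Because the ceiling (4) lies below the market-clearing price, it is binding.
At P = 4: Qd = 37 - 3·4 = 25 and Qs = 6·4 - 8 = 16.
Quantity traded falls to 16. At Q = 16 the demand price is (37 - 16)/3 = 7 and the supply price is (8 + 16)/6 = 4.
Deadweight loss = ½ · (7 - 4) · (22 - 16) = ½ · 3 · 6 = 9.

9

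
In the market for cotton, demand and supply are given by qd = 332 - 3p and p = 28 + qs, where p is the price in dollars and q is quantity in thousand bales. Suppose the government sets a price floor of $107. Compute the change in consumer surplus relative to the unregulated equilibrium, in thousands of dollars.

Rearranging supply gives qs = p - 28. Setting quantity demanded equal to quantity supplied, 332 - 3p = p - 28, gives p* = 90 and q* = 62.
Because the floor (107) lies above the market-clearing price, it is binding.
At p = 107: qd = 332 - 3·107 = 11 and qs = 107 - 28 = 79.
Consumer surplus without the control is ½ · (332/3 - 90) · 62 = 1922/3.
With the floor, consumers buy 11 units at 107, so CS = ½ · (332/3 - 107) · 11 = 121/6.
Change in consumer surplus = 121/6 - 1922/3 = -620.5.

-620.5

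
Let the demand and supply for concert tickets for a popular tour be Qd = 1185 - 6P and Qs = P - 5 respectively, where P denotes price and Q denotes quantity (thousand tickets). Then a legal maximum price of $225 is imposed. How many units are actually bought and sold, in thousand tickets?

165

Setting quantity demanded equal to quantity supplied, 1185 - 6P = P - 5, gives P* = 170 and Q* = 165.
Since 225 is above P* = 170, the ceiling does not bind and the free-market outcome prevails.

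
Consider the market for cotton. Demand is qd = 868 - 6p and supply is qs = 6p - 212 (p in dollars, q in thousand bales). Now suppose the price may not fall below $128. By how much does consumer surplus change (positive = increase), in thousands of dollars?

Without the control the market clears where 868 - 6p = 6p - 212, i.e. p* = 90 and q* = 328.
Because the floor (128) lies above the market-clearing price, it is binding.
At p = 128: qd = 868 - 6·128 = 100 and qs = 6·128 - 212 = 556.
Consumer surplus without the control is ½ · (434/3 - 90) · 328 = 26896/3.
With the floor, consumers buy 100 units at 128, so CS = ½ · (434/3 - 128) · 100 = 2500/3.
Change in consumer surplus = 2500/3 - 26896/3 = -8132.

-8132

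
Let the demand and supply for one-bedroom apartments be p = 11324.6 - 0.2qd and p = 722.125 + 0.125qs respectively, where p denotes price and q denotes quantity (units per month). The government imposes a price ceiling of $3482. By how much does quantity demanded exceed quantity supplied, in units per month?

Rearranging demand gives qd = 56623 - 5p; rearranging supply gives qs = 8p - 5777. In a free market, 56623 - 5p = 8p - 5777 gives the equilibrium p* = 4800, q* = 32623.
Because the ceiling (3482) lies below the market-clearing price, it is binding.
At p = 3482: qd = 56623 - 5·3482 = 39213 and qs = 8·3482 - 5777 = 22079.
Shortage = qd - qs = 39213 - 22079 = 17134.

17134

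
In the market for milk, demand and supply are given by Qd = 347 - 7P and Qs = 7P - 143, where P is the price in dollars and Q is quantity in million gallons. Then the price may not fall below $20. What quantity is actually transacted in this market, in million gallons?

Setting quantity demanded equal to quantity supplied, 347 - 7P = 7P - 143, gives P* = 35 and Q* = 102.
The floor of 20 is below the equilibrium price 35, so it is not binding; the market clears at P* = 35, Q* = 102.

102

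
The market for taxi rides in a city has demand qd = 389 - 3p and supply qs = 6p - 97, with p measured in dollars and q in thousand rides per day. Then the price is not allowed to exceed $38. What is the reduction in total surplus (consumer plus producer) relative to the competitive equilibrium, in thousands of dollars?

2304

Without the control the market clears where 389 - 3p = 6p - 97, i.e. p* = 54 and q* = 227.
Because the ceiling (38) lies below the market-clearing price, it is binding.
At p = 38: qd = 389 - 3·38 = 275 and qs = 6·38 - 97 = 131.
Quantity traded falls to 131. At q = 131 the demand price is (389 - 131)/3 = 86 and the supply price is (97 + 131)/6 = 38.
Deadweight loss = ½ · (86 - 38) · (227 - 131) = ½ · 48 · 96 = 2304.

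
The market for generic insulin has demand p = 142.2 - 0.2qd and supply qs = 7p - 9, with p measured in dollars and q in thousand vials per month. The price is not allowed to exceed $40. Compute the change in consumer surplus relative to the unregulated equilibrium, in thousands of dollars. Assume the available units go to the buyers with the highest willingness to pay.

Rearranging demand gives qd = 711 - 5p. Equilibrium: 711 - 5p = 7p - 9, so 720 = 12p and p* = 60, q* = 411.
Since 40 < 60, the ceiling is binding.
At p = 40: qd = 711 - 5·40 = 511 and qs = 7·40 - 9 = 271.
Consumer surplus without the control is ½ · (142.2 - 60) · 411 = 16892.1.
With the ceiling, 271 units are sold at 40 (assume they go to the highest-value buyers). The demand price at q = 271 is 88, so CS = ½ · [(142.2 - 40) + (88 - 40)] · 271 = 20352.1.
Change in consumer surplus = 20352.1 - 16892.1 = 3460.

3460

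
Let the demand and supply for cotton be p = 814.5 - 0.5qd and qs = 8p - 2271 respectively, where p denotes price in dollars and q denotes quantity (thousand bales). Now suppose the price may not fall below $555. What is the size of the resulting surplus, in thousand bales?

Rearranging demand gives qd = 1629 - 2p. Equilibrium: 1629 - 2p = 8p - 2271, so 3900 = 10p and p* = 390, q* = 849.
Because the floor (555) lies above the market-clearing price, it is binding.
At p = 555: qd = 1629 - 2·555 = 519 and qs = 8·555 - 2271 = 2169.
Surplus = qs - qd = 2169 - 519 = 1650.

1650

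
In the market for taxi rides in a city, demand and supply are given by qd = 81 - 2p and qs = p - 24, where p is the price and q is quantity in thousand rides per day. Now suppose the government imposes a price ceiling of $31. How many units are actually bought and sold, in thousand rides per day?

7

Setting quantity demanded equal to quantity supplied, 81 - 2p = p - 24, gives p* = 35 and q* = 11.
Since 31 < 35, the ceiling is binding.
At p = 31: qd = 81 - 2·31 = 19 and qs = 31 - 24 = 7.
The quantity actually transacted is the short side, supply: 7.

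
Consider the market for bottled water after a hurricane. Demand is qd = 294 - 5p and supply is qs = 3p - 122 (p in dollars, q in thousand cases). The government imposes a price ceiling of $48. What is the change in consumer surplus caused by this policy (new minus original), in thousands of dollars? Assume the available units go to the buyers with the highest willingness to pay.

73.6

In a free market, 294 - 5p = 3p - 122 gives the equilibrium p* = 52, q* = 34.
Since 48 < 52, the ceiling is binding.
At p = 48: qd = 294 - 5·48 = 54 and qs = 3·48 - 122 = 22.
Consumer surplus without the control is ½ · (58.8 - 52) · 34 = 115.6.
With the ceiling, 22 units are sold at 48 (assume they go to the highest-value buyers). The demand price at q = 22 is 54.4, so CS = ½ · [(58.8 - 48) + (54.4 - 48)] · 22 = 189.2.
Change in consumer surplus = 189.2 - 115.6 = 73.6.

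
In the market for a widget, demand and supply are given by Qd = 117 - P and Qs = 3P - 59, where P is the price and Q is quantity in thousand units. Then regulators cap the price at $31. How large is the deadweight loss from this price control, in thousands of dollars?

1014

Without the control the market clears where 117 - P = 3P - 59, i.e. P* = 44 and Q* = 73.
Because the ceiling (31) lies below the market-clearing price, it is binding.
At P = 31: Qd = 117 - 31 = 86 and Qs = 3·31 - 59 = 34.
Quantity traded falls to 34. At Q = 34 the demand price is 117 - 34 = 83 and the supply price is (59 + 34)/3 = 31.
Deadweight loss = ½ · (83 - 31) · (73 - 34) = ½ · 52 · 39 = 1014.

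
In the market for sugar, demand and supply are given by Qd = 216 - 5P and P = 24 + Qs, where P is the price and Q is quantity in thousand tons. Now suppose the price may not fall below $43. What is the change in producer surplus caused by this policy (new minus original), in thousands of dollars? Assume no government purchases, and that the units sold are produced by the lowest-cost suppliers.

-109.5

Rearranging supply gives Qs = P - 24. Setting quantity demanded equal to quantity supplied, 216 - 5P = P - 24, gives P* = 40 and Q* = 16.
Because the floor (43) lies above the market-clearing price, it is binding.
At P = 43: Qd = 216 - 5·43 = 1 and Qs = 43 - 24 = 19.
Producer surplus without the control is ½ · (40 - 24) · 16 = 128.
With the floor, 1 units are sold at 43. The supply price at Q = 1 is 25, so PS = ½ · [(43 - 24) + (43 - 25)] · 1 = 18.5.
Change in producer surplus = 18.5 - 128 = -109.5.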